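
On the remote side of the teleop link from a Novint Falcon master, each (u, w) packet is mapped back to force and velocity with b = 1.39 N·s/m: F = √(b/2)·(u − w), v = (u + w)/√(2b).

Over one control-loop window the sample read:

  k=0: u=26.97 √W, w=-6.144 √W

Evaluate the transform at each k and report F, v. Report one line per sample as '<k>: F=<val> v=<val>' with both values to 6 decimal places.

k=0: u−w=33.114000, u+w=20.826000; √(b/2)=0.833667, √(2b)=1.667333; F=0.833667×33.114=27.606036, v=20.826000/1.667333=12.490605

0: F=27.606036 v=12.490605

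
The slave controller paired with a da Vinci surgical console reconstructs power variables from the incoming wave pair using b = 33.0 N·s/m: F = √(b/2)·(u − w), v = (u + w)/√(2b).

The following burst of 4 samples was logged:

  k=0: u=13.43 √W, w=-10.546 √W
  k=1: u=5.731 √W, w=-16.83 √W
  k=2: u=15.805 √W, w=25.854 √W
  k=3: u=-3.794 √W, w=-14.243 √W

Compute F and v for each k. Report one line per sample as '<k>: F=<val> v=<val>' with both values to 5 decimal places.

k=0: u−w=23.97600, u+w=2.88400; √(b/2)=4.06202, √(2b)=8.12404; F=4.06202×23.976=97.39097, v=2.88400/8.12404=0.35500
k=1: u−w=22.56100, u+w=-11.09900; √(b/2)=4.06202, √(2b)=8.12404; F=4.06202×22.561=91.64322, v=-11.09900/8.12404=-1.36619
k=2: u−w=-10.04900, u+w=41.65900; √(b/2)=4.06202, √(2b)=8.12404; F=4.06202×(-10.049)=-40.81923, v=41.65900/8.12404=5.12787
k=3: u−w=10.44900, u+w=-18.03700; √(b/2)=4.06202, √(2b)=8.12404; F=4.06202×10.449=42.44404, v=-18.03700/8.12404=-2.22020

0: F=97.39097 v=0.35500
1: F=91.64322 v=-1.36619
2: F=-40.81923 v=5.12787
3: F=42.44404 v=-2.22020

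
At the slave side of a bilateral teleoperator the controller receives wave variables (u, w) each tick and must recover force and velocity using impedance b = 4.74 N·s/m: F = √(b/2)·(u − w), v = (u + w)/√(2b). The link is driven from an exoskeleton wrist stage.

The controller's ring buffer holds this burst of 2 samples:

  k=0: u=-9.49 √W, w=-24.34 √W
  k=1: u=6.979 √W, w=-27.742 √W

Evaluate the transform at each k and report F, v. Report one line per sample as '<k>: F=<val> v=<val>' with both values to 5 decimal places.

0: F=22.86128 v=-10.98747
1: F=53.45230 v=-6.74351

k=0: u−w=14.85000, u+w=-33.83000; √(b/2)=1.53948, √(2b)=3.07896; F=1.53948×14.85=22.86128, v=-33.83000/3.07896=-10.98747
k=1: u−w=34.72100, u+w=-20.76300; √(b/2)=1.53948, √(2b)=3.07896; F=1.53948×34.721=53.45230, v=-20.76300/3.07896=-6.74351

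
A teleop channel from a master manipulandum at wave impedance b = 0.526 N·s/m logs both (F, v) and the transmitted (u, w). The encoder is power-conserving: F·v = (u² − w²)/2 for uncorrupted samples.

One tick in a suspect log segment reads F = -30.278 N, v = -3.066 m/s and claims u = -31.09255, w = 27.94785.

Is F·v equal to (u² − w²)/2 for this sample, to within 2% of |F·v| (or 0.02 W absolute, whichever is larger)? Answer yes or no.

F·v = (-30.278)×(-3.066) = 92.83235 W.
(u² − w²)/2 = (966.74667 − 781.08232)/2 = 92.83217 W.
|Δ| = 0.00018;  2% of max(1, |F·v|) = 1.85665.

yes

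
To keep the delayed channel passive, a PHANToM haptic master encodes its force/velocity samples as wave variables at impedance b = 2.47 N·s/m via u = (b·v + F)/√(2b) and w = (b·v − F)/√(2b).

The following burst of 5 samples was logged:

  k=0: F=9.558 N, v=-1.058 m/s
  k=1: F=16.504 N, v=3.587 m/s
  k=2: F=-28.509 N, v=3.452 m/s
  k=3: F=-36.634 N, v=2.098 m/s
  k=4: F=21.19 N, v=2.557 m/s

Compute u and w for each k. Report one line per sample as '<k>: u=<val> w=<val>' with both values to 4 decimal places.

k=0: b·v=2.47×(-1.058)=-2.6133; √(2b)=2.2226; u=(-2.6133+9.558)/2.2226=3.1246, w=(-2.6133−9.558)/2.2226=-5.4761
k=1: b·v=2.47×3.587=8.8599; √(2b)=2.2226; u=(8.8599+16.504)/2.2226=11.4118, w=(8.8599−16.504)/2.2226=-3.4392
k=2: b·v=2.47×3.452=8.5264; √(2b)=2.2226; u=(8.5264+(-28.509))/2.2226=-8.9906, w=(8.5264−(-28.509))/2.2226=16.6630
k=3: b·v=2.47×2.098=5.1821; √(2b)=2.2226; u=(5.1821+(-36.634))/2.2226=-14.1509, w=(5.1821−(-36.634))/2.2226=18.8139
k=4: b·v=2.47×2.557=6.3158; √(2b)=2.2226; u=(6.3158+21.19)/2.2226=12.3754, w=(6.3158−21.19)/2.2226=-6.6922

0: u=3.1246 w=-5.4761
1: u=11.4118 w=-3.4392
2: u=-8.9906 w=16.6630
3: u=-14.1509 w=18.8139
4: u=12.3754 w=-6.6922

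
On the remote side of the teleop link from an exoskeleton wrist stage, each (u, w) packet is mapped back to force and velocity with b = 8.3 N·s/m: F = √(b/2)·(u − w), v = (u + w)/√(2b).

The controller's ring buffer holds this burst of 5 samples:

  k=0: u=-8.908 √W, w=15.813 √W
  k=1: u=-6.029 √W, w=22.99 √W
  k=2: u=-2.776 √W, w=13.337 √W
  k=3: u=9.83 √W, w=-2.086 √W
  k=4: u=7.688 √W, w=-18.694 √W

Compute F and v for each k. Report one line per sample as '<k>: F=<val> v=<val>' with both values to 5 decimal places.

0: F=-50.36051 v=1.69477
1: F=-59.11620 v=4.16291
2: F=-32.82468 v=2.59210
3: F=24.27474 v=1.90069
4: F=53.74422 v=-2.70132

k=0: u−w=-24.72100, u+w=6.90500; √(b/2)=2.03715, √(2b)=4.07431; F=2.03715×(-24.721)=-50.36051, v=6.90500/4.07431=1.69477
k=1: u−w=-29.01900, u+w=16.96100; √(b/2)=2.03715, √(2b)=4.07431; F=2.03715×(-29.019)=-59.11620, v=16.96100/4.07431=4.16291
k=2: u−w=-16.11300, u+w=10.56100; √(b/2)=2.03715, √(2b)=4.07431; F=2.03715×(-16.113)=-32.82468, v=10.56100/4.07431=2.59210
k=3: u−w=11.91600, u+w=7.74400; √(b/2)=2.03715, √(2b)=4.07431; F=2.03715×11.916=24.27474, v=7.74400/4.07431=1.90069
k=4: u−w=26.38200, u+w=-11.00600; √(b/2)=2.03715, √(2b)=4.07431; F=2.03715×26.382=53.74422, v=-11.00600/4.07431=-2.70132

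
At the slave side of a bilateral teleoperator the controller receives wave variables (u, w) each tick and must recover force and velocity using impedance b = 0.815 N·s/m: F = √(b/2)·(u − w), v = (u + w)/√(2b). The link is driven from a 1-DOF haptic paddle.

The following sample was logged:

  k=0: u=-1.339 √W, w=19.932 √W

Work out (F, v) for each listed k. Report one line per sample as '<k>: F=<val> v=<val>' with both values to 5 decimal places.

0: F=-13.57850 v=14.56316

k=0: u−w=-21.27100, u+w=18.59300; √(b/2)=0.63836, √(2b)=1.27671; F=0.63836×(-21.271)=-13.57850, v=18.59300/1.27671=14.56316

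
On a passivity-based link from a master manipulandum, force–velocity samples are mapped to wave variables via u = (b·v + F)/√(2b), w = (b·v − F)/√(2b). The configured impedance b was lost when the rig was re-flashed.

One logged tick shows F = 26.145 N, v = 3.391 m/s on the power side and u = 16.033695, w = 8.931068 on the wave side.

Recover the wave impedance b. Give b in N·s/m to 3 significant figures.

u + w = 24.964763;  u + w = √(2b)·v, so √(2b) = 24.964763/3.391 = 7.362065.
b = (√(2b))²/2 = 54.200004/2 = 27.100002.
(Check via u − w = 2F/√(2b): u − w = 7.102627, 2F/√(2b) = 7.102627.)

b = 27.1 N·s/m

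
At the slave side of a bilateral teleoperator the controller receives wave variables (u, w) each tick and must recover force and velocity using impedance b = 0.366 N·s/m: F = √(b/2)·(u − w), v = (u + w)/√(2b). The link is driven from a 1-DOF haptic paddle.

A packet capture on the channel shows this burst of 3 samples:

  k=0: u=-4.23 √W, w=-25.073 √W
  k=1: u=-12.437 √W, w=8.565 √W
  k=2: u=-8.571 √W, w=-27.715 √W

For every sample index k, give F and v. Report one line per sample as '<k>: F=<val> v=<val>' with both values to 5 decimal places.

0: F=8.91632 v=-34.24968
1: F=-8.98434 v=-4.52564
2: F=8.18952 v=-42.41149

k=0: u−w=20.84300, u+w=-29.30300; √(b/2)=0.42778, √(2b)=0.85557; F=0.42778×20.843=8.91632, v=-29.30300/0.85557=-34.24968
k=1: u−w=-21.00200, u+w=-3.87200; √(b/2)=0.42778, √(2b)=0.85557; F=0.42778×(-21.002)=-8.98434, v=-3.87200/0.85557=-4.52564
k=2: u−w=19.14400, u+w=-36.28600; √(b/2)=0.42778, √(2b)=0.85557; F=0.42778×19.144=8.18952, v=-36.28600/0.85557=-42.41149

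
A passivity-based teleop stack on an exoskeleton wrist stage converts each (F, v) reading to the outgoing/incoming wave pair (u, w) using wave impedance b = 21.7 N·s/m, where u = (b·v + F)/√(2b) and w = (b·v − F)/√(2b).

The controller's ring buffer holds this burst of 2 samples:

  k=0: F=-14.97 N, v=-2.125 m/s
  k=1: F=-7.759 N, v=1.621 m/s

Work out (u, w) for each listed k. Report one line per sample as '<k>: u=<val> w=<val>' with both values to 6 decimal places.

0: u=-9.271968 w=-4.727250
1: u=4.161696 w=6.517238

k=0: b·v=21.7×(-2.125)=-46.112500; √(2b)=6.587868; u=(-46.112500+(-14.97))/6.587868=-9.271968, w=(-46.112500−(-14.97))/6.587868=-4.727250
k=1: b·v=21.7×1.621=35.175700; √(2b)=6.587868; u=(35.175700+(-7.759))/6.587868=4.161696, w=(35.175700−(-7.759))/6.587868=6.517238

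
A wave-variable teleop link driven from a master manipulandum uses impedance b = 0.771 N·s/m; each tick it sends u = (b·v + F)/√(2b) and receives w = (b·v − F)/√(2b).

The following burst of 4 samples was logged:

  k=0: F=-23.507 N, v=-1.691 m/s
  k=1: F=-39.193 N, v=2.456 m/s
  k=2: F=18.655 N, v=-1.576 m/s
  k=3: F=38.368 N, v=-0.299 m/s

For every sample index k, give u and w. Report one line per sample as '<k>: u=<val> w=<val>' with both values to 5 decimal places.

k=0: b·v=0.771×(-1.691)=-1.30376; √(2b)=1.24177; u=(-1.30376+(-23.507))/1.24177=-19.98011, w=(-1.30376−(-23.507))/1.24177=17.88027
k=1: b·v=0.771×2.456=1.89358; √(2b)=1.24177; u=(1.89358+(-39.193))/1.24177=-30.03723, w=(1.89358−(-39.193))/1.24177=33.08703
k=2: b·v=0.771×(-1.576)=-1.21510; √(2b)=1.24177; u=(-1.21510+18.655)/1.24177=14.04436, w=(-1.21510−18.655)/1.24177=-16.00139
k=3: b·v=0.771×(-0.299)=-0.23053; √(2b)=1.24177; u=(-0.23053+38.368)/1.24177=30.71211, w=(-0.23053−38.368)/1.24177=-31.08340

0: u=-19.98011 w=17.88027
1: u=-30.03723 w=33.08703
2: u=14.04436 w=-16.00139
3: u=30.71211 w=-31.08340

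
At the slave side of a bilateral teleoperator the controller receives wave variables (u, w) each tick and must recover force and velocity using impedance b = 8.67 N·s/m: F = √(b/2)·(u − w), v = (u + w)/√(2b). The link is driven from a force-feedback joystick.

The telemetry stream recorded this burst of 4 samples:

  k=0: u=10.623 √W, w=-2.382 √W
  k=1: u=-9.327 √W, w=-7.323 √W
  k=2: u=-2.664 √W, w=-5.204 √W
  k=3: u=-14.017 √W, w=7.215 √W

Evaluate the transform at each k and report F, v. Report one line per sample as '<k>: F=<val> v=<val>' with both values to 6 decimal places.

0: F=27.077272 v=1.979044
1: F=-4.172461 v=-3.998432
2: F=5.288448 v=-1.889469
3: F=-44.206431 v=-1.633473

k=0: u−w=13.005000, u+w=8.241000; √(b/2)=2.082066, √(2b)=4.164133; F=2.082066×13.005=27.077272, v=8.241000/4.164133=1.979044
k=1: u−w=-2.004000, u+w=-16.650000; √(b/2)=2.082066, √(2b)=4.164133; F=2.082066×(-2.004)=-4.172461, v=-16.650000/4.164133=-3.998432
k=2: u−w=2.540000, u+w=-7.868000; √(b/2)=2.082066, √(2b)=4.164133; F=2.082066×2.54=5.288448, v=-7.868000/4.164133=-1.889469
k=3: u−w=-21.232000, u+w=-6.802000; √(b/2)=2.082066, √(2b)=4.164133; F=2.082066×(-21.232)=-44.206431, v=-6.802000/4.164133=-1.633473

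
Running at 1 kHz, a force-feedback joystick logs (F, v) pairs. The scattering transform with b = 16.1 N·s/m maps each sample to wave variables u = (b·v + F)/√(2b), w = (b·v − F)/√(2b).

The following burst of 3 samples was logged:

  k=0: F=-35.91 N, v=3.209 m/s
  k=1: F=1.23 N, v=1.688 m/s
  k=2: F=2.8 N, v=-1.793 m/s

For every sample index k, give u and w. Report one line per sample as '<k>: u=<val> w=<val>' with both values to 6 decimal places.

k=0: b·v=16.1×3.209=51.664900; √(2b)=5.674504; u=(51.664900+(-35.91))/5.674504=2.776436, w=(51.664900−(-35.91))/5.674504=15.433048
k=1: b·v=16.1×1.688=27.176800; √(2b)=5.674504; u=(27.176800+1.23)/5.674504=5.006041, w=(27.176800−1.23)/5.674504=4.572523
k=2: b·v=16.1×(-1.793)=-28.867300; √(2b)=5.674504; u=(-28.867300+2.8)/5.674504=-4.593758, w=(-28.867300−2.8)/5.674504=-5.580628

0: u=2.776436 w=15.433048
1: u=5.006041 w=4.572523
2: u=-4.593758 w=-5.580628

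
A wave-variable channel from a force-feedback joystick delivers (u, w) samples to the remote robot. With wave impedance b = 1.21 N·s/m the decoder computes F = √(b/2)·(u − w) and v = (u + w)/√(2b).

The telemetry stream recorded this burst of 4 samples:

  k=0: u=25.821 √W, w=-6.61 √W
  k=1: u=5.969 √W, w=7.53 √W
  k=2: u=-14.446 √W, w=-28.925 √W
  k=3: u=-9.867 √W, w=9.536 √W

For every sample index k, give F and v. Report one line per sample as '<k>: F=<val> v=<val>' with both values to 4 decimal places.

k=0: u−w=32.4310, u+w=19.2110; √(b/2)=0.7778, √(2b)=1.5556; F=0.7778×32.431=25.2254, v=19.2110/1.5556=12.3493
k=1: u−w=-1.5610, u+w=13.4990; √(b/2)=0.7778, √(2b)=1.5556; F=0.7778×(-1.561)=-1.2142, v=13.4990/1.5556=8.6775
k=2: u−w=14.4790, u+w=-43.3710; √(b/2)=0.7778, √(2b)=1.5556; F=0.7778×14.479=11.2620, v=-43.3710/1.5556=-27.8799
k=3: u−w=-19.4030, u+w=-0.3310; √(b/2)=0.7778, √(2b)=1.5556; F=0.7778×(-19.403)=-15.0920, v=-0.3310/1.5556=-0.2128

0: F=25.2254 v=12.3493
1: F=-1.2142 v=8.6775
2: F=11.2620 v=-27.8799
3: F=-15.0920 v=-0.2128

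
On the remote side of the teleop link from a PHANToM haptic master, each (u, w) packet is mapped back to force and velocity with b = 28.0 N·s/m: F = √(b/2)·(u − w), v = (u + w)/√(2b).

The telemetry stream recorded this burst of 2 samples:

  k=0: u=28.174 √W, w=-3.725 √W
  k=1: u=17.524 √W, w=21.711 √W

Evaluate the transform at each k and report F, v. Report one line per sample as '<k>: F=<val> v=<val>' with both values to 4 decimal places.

k=0: u−w=31.8990, u+w=24.4490; √(b/2)=3.7417, √(2b)=7.4833; F=3.7417×31.899=119.3551, v=24.4490/7.4833=3.2671
k=1: u−w=-4.1870, u+w=39.2350; √(b/2)=3.7417, √(2b)=7.4833; F=3.7417×(-4.187)=-15.6663, v=39.2350/7.4833=5.2430

0: F=119.3551 v=3.2671
1: F=-15.6663 v=5.2430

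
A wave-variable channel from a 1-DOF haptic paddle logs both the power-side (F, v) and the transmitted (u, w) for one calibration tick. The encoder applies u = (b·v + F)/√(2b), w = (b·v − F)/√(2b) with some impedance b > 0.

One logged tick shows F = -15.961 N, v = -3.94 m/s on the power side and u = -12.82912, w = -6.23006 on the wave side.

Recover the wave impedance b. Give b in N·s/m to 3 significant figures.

u + w = -19.05918;  u + w = √(2b)·v, so √(2b) = -19.05918/(-3.94) = 4.83736.
b = (√(2b))²/2 = 23.40001/2 = 11.70000.
(Check via u − w = 2F/√(2b): u − w = -6.59906, 2F/√(2b) = -6.59906.)

b = 11.7 N·s/m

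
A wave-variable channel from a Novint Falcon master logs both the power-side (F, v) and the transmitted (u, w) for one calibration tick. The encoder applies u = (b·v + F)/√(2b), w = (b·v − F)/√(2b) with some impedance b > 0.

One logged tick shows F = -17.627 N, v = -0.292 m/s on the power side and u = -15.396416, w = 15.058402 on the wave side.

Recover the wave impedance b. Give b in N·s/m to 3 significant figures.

u + w = -0.338014;  u + w = √(2b)·v, so √(2b) = -0.338014/(-0.292) = 1.157582.
b = (√(2b))²/2 = 1.339997/2 = 0.669998.
(Check via u − w = 2F/√(2b): u − w = -30.454818, 2F/√(2b) = -30.454857.)

b = 0.67 N·s/m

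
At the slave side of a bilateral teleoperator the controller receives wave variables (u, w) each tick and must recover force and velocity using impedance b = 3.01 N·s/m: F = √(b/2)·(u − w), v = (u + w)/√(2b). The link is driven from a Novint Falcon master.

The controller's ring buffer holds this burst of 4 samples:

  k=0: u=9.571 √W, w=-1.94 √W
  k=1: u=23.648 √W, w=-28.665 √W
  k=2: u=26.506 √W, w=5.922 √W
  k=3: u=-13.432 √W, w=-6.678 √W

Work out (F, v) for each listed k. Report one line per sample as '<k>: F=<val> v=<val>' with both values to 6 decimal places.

k=0: u−w=11.511000, u+w=7.631000; √(b/2)=1.226784, √(2b)=2.453569; F=1.226784×11.511=14.121515, v=7.631000/2.453569=3.110163
k=1: u−w=52.313000, u+w=-5.017000; √(b/2)=1.226784, √(2b)=2.453569; F=1.226784×52.313=64.176773, v=-5.017000/2.453569=-2.044777
k=2: u−w=20.584000, u+w=32.428000; √(b/2)=1.226784, √(2b)=2.453569; F=1.226784×20.584=25.252130, v=32.428000/2.453569=13.216666
k=3: u−w=-6.754000, u+w=-20.110000; √(b/2)=1.226784, √(2b)=2.453569; F=1.226784×(-6.754)=-8.285702, v=-20.110000/2.453569=-8.196224

0: F=14.121515 v=3.110163
1: F=64.176773 v=-2.044777
2: F=25.252130 v=13.216666
3: F=-8.285702 v=-8.196224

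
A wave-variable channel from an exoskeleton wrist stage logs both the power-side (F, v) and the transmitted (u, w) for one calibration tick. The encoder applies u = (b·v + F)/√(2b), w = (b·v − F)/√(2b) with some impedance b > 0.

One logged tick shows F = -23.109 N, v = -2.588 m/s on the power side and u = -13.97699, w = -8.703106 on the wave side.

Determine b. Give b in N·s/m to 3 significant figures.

u + w = -22.680096;  u + w = √(2b)·v, so √(2b) = -22.680096/(-2.588) = 8.763561.
b = (√(2b))²/2 = 76.800002/2 = 38.400001.
(Check via u − w = 2F/√(2b): u − w = -5.273884, 2F/√(2b) = -5.273883.)

b = 38.4 N·s/m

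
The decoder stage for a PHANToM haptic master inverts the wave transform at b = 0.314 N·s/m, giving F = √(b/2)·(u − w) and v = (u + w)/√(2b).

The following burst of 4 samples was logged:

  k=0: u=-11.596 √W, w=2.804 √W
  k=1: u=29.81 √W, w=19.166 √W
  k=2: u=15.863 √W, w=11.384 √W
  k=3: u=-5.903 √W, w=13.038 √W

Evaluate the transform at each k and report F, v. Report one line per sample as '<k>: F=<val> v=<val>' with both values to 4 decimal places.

k=0: u−w=-14.4000, u+w=-8.7920; √(b/2)=0.3962, √(2b)=0.7925; F=0.3962×(-14.4)=-5.7057, v=-8.7920/0.7925=-11.0945
k=1: u−w=10.6440, u+w=48.9760; √(b/2)=0.3962, √(2b)=0.7925; F=0.3962×10.644=4.2175, v=48.9760/0.7925=61.8021
k=2: u−w=4.4790, u+w=27.2470; √(b/2)=0.3962, √(2b)=0.7925; F=0.3962×4.479=1.7747, v=27.2470/0.7925=34.3826
k=3: u−w=-18.9410, u+w=7.1350; √(b/2)=0.3962, √(2b)=0.7925; F=0.3962×(-18.941)=-7.5050, v=7.1350/0.7925=9.0036

0: F=-5.7057 v=-11.0945
1: F=4.2175 v=61.8021
2: F=1.7747 v=34.3826
3: F=-7.5050 v=9.0036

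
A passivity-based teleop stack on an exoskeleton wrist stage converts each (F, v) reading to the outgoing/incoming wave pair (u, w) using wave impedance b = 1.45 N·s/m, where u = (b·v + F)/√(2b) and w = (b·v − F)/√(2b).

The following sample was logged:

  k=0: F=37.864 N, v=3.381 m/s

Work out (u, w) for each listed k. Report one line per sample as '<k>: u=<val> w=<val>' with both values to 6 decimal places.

0: u=25.113324 w=-19.355689

k=0: b·v=1.45×3.381=4.902450; √(2b)=1.702939; u=(4.902450+37.864)/1.702939=25.113324, w=(4.902450−37.864)/1.702939=-19.355689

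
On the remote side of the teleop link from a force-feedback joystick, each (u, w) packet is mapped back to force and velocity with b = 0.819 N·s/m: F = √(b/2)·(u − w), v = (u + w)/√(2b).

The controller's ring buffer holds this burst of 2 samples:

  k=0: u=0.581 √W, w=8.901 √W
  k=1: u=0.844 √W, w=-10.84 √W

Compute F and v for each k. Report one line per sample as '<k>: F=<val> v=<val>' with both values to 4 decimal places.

0: F=-5.3241 v=7.4087
1: F=7.4768 v=-7.8103

k=0: u−w=-8.3200, u+w=9.4820; √(b/2)=0.6399, √(2b)=1.2798; F=0.6399×(-8.32)=-5.3241, v=9.4820/1.2798=7.4087
k=1: u−w=11.6840, u+w=-9.9960; √(b/2)=0.6399, √(2b)=1.2798; F=0.6399×11.684=7.4768, v=-9.9960/1.2798=-7.8103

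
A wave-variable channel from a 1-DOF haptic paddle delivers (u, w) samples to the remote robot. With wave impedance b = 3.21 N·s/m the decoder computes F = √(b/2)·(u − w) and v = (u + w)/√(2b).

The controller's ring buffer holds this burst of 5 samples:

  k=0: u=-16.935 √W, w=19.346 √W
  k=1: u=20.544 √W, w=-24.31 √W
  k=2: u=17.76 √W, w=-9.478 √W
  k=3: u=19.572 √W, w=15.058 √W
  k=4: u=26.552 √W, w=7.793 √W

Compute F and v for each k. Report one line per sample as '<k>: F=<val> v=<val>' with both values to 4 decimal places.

0: F=-45.9639 v=0.9515
1: F=56.8249 v=-1.4863
2: F=34.5074 v=3.2686
3: F=5.7187 v=13.6674
4: F=23.7655 v=13.5549

k=0: u−w=-36.2810, u+w=2.4110; √(b/2)=1.2669, √(2b)=2.5338; F=1.2669×(-36.281)=-45.9639, v=2.4110/2.5338=0.9515
k=1: u−w=44.8540, u+w=-3.7660; √(b/2)=1.2669, √(2b)=2.5338; F=1.2669×44.854=56.8249, v=-3.7660/2.5338=-1.4863
k=2: u−w=27.2380, u+w=8.2820; √(b/2)=1.2669, √(2b)=2.5338; F=1.2669×27.238=34.5074, v=8.2820/2.5338=3.2686
k=3: u−w=4.5140, u+w=34.6300; √(b/2)=1.2669, √(2b)=2.5338; F=1.2669×4.514=5.7187, v=34.6300/2.5338=13.6674
k=4: u−w=18.7590, u+w=34.3450; √(b/2)=1.2669, √(2b)=2.5338; F=1.2669×18.759=23.7655, v=34.3450/2.5338=13.5549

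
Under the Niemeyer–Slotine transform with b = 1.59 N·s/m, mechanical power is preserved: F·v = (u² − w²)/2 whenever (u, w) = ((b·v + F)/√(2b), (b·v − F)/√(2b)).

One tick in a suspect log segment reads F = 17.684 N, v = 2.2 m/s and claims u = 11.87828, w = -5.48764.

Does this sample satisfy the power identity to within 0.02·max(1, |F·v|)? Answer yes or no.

F·v = 17.684×2.2 = 38.9048 W.
(u² − w²)/2 = (141.0935 − 30.1142)/2 = 55.4897 W.
|Δ| = 16.5849;  2% of max(1, |F·v|) = 0.7781.

no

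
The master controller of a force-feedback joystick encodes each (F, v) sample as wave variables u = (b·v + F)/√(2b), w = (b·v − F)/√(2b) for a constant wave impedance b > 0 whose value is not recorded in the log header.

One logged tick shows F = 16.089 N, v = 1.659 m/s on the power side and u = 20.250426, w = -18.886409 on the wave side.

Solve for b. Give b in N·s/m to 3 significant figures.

u + w = 1.364017;  u + w = √(2b)·v, so √(2b) = 1.364017/1.659 = 0.822192.
b = (√(2b))²/2 = 0.676000/2 = 0.338000.
(Check via u − w = 2F/√(2b): u − w = 39.136835, 2F/√(2b) = 39.136830.)

b = 0.338 N·s/m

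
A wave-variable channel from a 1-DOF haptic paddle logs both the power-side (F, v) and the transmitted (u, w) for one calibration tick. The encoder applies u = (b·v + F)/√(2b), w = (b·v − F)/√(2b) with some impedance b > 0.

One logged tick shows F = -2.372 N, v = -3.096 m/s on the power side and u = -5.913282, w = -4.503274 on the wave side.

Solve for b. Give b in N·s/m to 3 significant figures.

u + w = -10.416556;  u + w = √(2b)·v, so √(2b) = -10.416556/(-3.096) = 3.364521.
b = (√(2b))²/2 = 11.319999/2 = 5.660000.
(Check via u − w = 2F/√(2b): u − w = -1.410008, 2F/√(2b) = -1.410008.)

b = 5.66 N·s/m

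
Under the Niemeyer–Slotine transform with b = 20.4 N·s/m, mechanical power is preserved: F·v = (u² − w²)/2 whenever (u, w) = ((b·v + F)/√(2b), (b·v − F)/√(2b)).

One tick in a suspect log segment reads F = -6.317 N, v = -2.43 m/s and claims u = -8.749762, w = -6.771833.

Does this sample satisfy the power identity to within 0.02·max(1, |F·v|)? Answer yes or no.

yes

F·v = (-6.317)×(-2.43) = 15.350310 W.
(u² − w²)/2 = (76.558335 − 45.857722)/2 = 15.350306 W.
|Δ| = 0.000004;  2% of max(1, |F·v|) = 0.307006.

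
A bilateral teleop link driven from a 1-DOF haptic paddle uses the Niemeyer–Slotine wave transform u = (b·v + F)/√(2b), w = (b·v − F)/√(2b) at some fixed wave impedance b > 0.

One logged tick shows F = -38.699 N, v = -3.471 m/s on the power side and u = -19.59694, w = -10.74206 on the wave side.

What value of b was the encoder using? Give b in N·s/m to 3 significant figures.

b = 38.2 N·s/m

u + w = -30.3390;  u + w = √(2b)·v, so √(2b) = -30.3390/(-3.471) = 8.7407.
b = (√(2b))²/2 = 76.4000/2 = 38.2000.
(Check via u − w = 2F/√(2b): u − w = -8.8549, 2F/√(2b) = -8.8549.)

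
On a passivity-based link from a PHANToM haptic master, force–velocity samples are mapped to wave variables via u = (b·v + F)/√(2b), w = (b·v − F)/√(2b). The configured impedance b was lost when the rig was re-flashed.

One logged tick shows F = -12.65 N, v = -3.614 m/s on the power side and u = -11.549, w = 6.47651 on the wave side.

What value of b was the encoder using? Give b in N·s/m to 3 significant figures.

u + w = -5.07249;  u + w = √(2b)·v, so √(2b) = -5.07249/(-3.614) = 1.40357.
b = (√(2b))²/2 = 1.97000/2 = 0.98500.
(Check via u − w = 2F/√(2b): u − w = -18.02551, 2F/√(2b) = -18.02551.)

b = 0.985 N·s/m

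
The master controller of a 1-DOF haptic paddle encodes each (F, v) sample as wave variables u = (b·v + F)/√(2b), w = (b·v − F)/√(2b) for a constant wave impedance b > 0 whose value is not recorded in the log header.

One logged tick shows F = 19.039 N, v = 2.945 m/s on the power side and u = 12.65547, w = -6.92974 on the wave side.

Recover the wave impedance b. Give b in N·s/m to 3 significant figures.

b = 1.89 N·s/m

u + w = 5.72573;  u + w = √(2b)·v, so √(2b) = 5.72573/2.945 = 1.94422.
b = (√(2b))²/2 = 3.77999/2 = 1.89000.
(Check via u − w = 2F/√(2b): u − w = 19.58521, 2F/√(2b) = 19.58522.)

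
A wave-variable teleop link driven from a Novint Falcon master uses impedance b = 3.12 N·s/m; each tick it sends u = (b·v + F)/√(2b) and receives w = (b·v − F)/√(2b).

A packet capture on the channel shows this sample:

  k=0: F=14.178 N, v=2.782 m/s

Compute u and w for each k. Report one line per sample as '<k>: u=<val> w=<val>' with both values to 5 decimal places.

k=0: b·v=3.12×2.782=8.67984; √(2b)=2.49800; u=(8.67984+14.178)/2.49800=9.15046, w=(8.67984−14.178)/2.49800=-2.20103

0: u=9.15046 w=-2.20103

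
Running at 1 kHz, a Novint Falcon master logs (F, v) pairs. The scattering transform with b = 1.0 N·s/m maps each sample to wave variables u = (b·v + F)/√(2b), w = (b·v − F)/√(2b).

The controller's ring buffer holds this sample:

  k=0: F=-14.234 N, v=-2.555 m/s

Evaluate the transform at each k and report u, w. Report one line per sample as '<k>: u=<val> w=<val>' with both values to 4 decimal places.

0: u=-11.8716 w=8.2583

k=0: b·v=1.0×(-2.555)=-2.5550; √(2b)=1.4142; u=(-2.5550+(-14.234))/1.4142=-11.8716, w=(-2.5550−(-14.234))/1.4142=8.2583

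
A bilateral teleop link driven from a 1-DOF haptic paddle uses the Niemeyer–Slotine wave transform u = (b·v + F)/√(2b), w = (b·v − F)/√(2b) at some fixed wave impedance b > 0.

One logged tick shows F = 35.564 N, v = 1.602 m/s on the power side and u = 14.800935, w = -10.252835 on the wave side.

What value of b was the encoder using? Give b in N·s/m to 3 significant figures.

b = 4.03 N·s/m

u + w = 4.548100;  u + w = √(2b)·v, so √(2b) = 4.548100/1.602 = 2.839014.
b = (√(2b))²/2 = 8.059999/2 = 4.029999.
(Check via u − w = 2F/√(2b): u − w = 25.053770, 2F/√(2b) = 25.053771.)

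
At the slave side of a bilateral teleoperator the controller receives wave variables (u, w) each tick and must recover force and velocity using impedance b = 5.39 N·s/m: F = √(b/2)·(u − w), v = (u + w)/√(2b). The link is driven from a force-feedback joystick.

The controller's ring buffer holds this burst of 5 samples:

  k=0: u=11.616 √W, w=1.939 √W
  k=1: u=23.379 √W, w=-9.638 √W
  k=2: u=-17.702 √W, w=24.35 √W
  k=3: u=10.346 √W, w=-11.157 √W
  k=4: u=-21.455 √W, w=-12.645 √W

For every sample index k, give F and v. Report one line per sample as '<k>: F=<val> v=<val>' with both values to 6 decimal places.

k=0: u−w=9.677000, u+w=13.555000; √(b/2)=1.641646, √(2b)=3.283291; F=1.641646×9.677=15.886204, v=13.555000/3.283291=4.128480
k=1: u−w=33.017000, u+w=13.741000; √(b/2)=1.641646, √(2b)=3.283291; F=1.641646×33.017=54.202210, v=13.741000/3.283291=4.185130
k=2: u−w=-42.052000, u+w=6.648000; √(b/2)=1.641646, √(2b)=3.283291; F=1.641646×(-42.052)=-69.034477, v=6.648000/3.283291=2.024798
k=3: u−w=21.503000, u+w=-0.811000; √(b/2)=1.641646, √(2b)=3.283291; F=1.641646×21.503=35.300304, v=-0.811000/3.283291=-0.247008
k=4: u−w=-8.810000, u+w=-34.100000; √(b/2)=1.641646, √(2b)=3.283291; F=1.641646×(-8.81)=-14.462897, v=-34.100000/3.283291=-10.385921

0: F=15.886204 v=4.128480
1: F=54.202210 v=4.185130
2: F=-69.034477 v=2.024798
3: F=35.300304 v=-0.247008
4: F=-14.462897 v=-10.385921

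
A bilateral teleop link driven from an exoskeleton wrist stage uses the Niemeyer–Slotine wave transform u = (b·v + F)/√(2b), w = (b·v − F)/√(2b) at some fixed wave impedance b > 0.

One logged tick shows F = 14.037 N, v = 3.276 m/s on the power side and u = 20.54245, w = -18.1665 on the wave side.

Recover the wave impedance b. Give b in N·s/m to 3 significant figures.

u + w = 2.3759;  u + w = √(2b)·v, so √(2b) = 2.3759/3.276 = 0.7253.
b = (√(2b))²/2 = 0.5260/2 = 0.2630.
(Check via u − w = 2F/√(2b): u − w = 38.7090, 2F/√(2b) = 38.7089.)

b = 0.263 N·s/m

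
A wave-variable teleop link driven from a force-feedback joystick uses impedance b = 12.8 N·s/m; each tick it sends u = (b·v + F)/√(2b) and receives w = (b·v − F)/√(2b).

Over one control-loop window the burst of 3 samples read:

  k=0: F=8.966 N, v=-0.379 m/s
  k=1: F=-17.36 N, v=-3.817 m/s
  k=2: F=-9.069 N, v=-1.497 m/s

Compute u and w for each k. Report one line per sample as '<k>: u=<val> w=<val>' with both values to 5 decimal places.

0: u=0.81326 w=-2.73086
1: u=-13.08740 w=-6.22526
2: u=-5.57956 w=-1.99473

k=0: b·v=12.8×(-0.379)=-4.85120; √(2b)=5.05964; u=(-4.85120+8.966)/5.05964=0.81326, w=(-4.85120−8.966)/5.05964=-2.73086
k=1: b·v=12.8×(-3.817)=-48.85760; √(2b)=5.05964; u=(-48.85760+(-17.36))/5.05964=-13.08740, w=(-48.85760−(-17.36))/5.05964=-6.22526
k=2: b·v=12.8×(-1.497)=-19.16160; √(2b)=5.05964; u=(-19.16160+(-9.069))/5.05964=-5.57956, w=(-19.16160−(-9.069))/5.05964=-1.99473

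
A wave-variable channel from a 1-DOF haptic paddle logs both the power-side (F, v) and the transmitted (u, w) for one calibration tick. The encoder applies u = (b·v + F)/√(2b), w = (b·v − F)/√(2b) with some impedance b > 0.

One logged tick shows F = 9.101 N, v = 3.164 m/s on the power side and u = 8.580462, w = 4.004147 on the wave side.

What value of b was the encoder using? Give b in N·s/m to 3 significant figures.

u + w = 12.584609;  u + w = √(2b)·v, so √(2b) = 12.584609/3.164 = 3.977436.
b = (√(2b))²/2 = 15.820001/2 = 7.910000.
(Check via u − w = 2F/√(2b): u − w = 4.576315, 2F/√(2b) = 4.576314.)

b = 7.91 N·s/m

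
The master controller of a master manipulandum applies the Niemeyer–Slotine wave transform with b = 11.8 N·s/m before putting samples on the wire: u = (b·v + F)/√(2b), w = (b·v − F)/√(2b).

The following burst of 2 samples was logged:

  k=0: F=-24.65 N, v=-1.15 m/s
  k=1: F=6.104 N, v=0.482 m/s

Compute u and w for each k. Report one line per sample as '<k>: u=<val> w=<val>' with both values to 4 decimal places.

k=0: b·v=11.8×(-1.15)=-13.5700; √(2b)=4.8580; u=(-13.5700+(-24.65))/4.8580=-7.8675, w=(-13.5700−(-24.65))/4.8580=2.2808
k=1: b·v=11.8×0.482=5.6876; √(2b)=4.8580; u=(5.6876+6.104)/4.8580=2.4273, w=(5.6876−6.104)/4.8580=-0.0857

0: u=-7.8675 w=2.2808
1: u=2.4273 w=-0.0857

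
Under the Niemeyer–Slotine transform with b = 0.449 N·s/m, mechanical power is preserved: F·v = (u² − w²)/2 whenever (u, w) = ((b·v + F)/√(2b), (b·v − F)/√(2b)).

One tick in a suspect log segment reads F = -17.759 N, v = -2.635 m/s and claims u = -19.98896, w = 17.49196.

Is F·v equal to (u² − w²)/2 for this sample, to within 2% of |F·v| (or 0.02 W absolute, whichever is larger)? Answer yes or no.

yes

F·v = (-17.759)×(-2.635) = 46.7950 W.
(u² − w²)/2 = (399.5585 − 305.9687)/2 = 46.7949 W.
|Δ| = 0.0000;  2% of max(1, |F·v|) = 0.9359.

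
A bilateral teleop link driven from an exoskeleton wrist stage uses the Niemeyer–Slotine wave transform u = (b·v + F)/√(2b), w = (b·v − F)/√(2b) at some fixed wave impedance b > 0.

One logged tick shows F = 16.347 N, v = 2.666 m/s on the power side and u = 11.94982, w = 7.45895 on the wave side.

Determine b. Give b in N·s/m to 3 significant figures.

u + w = 19.40877;  u + w = √(2b)·v, so √(2b) = 19.40877/2.666 = 7.28011.
b = (√(2b))²/2 = 52.99998/2 = 26.49999.
(Check via u − w = 2F/√(2b): u − w = 4.49087, 2F/√(2b) = 4.49087.)

b = 26.5 N·s/m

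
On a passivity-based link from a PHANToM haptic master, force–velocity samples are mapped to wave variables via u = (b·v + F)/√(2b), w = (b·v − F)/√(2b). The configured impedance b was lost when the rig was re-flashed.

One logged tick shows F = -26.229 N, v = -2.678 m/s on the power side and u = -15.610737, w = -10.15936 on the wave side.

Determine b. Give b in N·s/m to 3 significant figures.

u + w = -25.770097;  u + w = √(2b)·v, so √(2b) = -25.770097/(-2.678) = 9.622889.
b = (√(2b))²/2 = 92.599995/2 = 46.299997.
(Check via u − w = 2F/√(2b): u − w = -5.451377, 2F/√(2b) = -5.451377.)

b = 46.3 N·s/m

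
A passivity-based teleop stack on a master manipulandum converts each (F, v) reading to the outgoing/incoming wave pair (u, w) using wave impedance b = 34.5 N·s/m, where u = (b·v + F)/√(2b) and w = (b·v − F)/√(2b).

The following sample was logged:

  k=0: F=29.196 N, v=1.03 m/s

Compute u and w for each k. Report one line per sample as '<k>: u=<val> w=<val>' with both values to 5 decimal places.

k=0: b·v=34.5×1.03=35.53500; √(2b)=8.30662; u=(35.53500+29.196)/8.30662=7.79270, w=(35.53500−29.196)/8.30662=0.76313

0: u=7.79270 w=0.76313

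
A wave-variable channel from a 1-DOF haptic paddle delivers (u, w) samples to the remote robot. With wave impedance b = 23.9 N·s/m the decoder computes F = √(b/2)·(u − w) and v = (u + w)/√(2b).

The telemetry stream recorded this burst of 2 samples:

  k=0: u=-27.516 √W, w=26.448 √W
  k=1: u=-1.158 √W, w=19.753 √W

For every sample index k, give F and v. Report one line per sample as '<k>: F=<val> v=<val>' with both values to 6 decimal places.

0: F=-186.546921 v=-0.154475
1: F=-72.286759 v=2.689566

k=0: u−w=-53.964000, u+w=-1.068000; √(b/2)=3.456877, √(2b)=6.913754; F=3.456877×(-53.964)=-186.546921, v=-1.068000/6.913754=-0.154475
k=1: u−w=-20.911000, u+w=18.595000; √(b/2)=3.456877, √(2b)=6.913754; F=3.456877×(-20.911)=-72.286759, v=18.595000/6.913754=2.689566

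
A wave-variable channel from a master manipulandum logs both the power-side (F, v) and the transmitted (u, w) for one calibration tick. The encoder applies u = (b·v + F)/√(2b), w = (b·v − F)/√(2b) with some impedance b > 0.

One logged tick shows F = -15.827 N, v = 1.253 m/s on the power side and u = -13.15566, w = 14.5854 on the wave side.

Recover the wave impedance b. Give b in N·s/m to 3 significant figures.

u + w = 1.42974;  u + w = √(2b)·v, so √(2b) = 1.42974/1.253 = 1.14105.
b = (√(2b))²/2 = 1.30200/2 = 0.65100.
(Check via u − w = 2F/√(2b): u − w = -27.74106, 2F/√(2b) = -27.74103.)

b = 0.651 N·s/m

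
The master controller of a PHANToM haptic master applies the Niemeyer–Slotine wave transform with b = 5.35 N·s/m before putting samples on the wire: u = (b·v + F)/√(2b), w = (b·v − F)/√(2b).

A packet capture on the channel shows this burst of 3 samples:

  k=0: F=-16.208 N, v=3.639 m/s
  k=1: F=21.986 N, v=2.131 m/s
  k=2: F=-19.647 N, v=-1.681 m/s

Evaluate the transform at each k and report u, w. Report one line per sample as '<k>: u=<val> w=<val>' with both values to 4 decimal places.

k=0: b·v=5.35×3.639=19.4686; √(2b)=3.2711; u=(19.4686+(-16.208))/3.2711=0.9968, w=(19.4686−(-16.208))/3.2711=10.9067
k=1: b·v=5.35×2.131=11.4008; √(2b)=3.2711; u=(11.4008+21.986)/3.2711=10.2067, w=(11.4008−21.986)/3.2711=-3.2360
k=2: b·v=5.35×(-1.681)=-8.9933; √(2b)=3.2711; u=(-8.9933+(-19.647))/3.2711=-8.7556, w=(-8.9933−(-19.647))/3.2711=3.2569

0: u=0.9968 w=10.9067
1: u=10.2067 w=-3.2360
2: u=-8.7556 w=3.2569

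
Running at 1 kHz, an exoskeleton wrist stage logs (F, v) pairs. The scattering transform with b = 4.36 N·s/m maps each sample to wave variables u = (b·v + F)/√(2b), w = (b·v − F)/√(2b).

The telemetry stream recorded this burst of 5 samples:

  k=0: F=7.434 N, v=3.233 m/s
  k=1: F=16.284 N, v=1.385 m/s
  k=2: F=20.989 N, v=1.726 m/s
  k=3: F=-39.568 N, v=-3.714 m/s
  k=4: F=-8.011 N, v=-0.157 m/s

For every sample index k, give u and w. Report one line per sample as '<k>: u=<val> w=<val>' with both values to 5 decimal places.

k=0: b·v=4.36×3.233=14.09588; √(2b)=2.95296; u=(14.09588+7.434)/2.95296=7.29094, w=(14.09588−7.434)/2.95296=2.25600
k=1: b·v=4.36×1.385=6.03860; √(2b)=2.95296; u=(6.03860+16.284)/2.95296=7.55939, w=(6.03860−16.284)/2.95296=-3.46953
k=2: b·v=4.36×1.726=7.52536; √(2b)=2.95296; u=(7.52536+20.989)/2.95296=9.65618, w=(7.52536−20.989)/2.95296=-4.55936
k=3: b·v=4.36×(-3.714)=-16.19304; √(2b)=2.95296; u=(-16.19304+(-39.568))/2.95296=-18.88307, w=(-16.19304−(-39.568))/2.95296=7.91576
k=4: b·v=4.36×(-0.157)=-0.68452; √(2b)=2.95296; u=(-0.68452+(-8.011))/2.95296=-2.94467, w=(-0.68452−(-8.011))/2.95296=2.48106

0: u=7.29094 w=2.25600
1: u=7.55939 w=-3.46953
2: u=9.65618 w=-4.55936
3: u=-18.88307 w=7.91576
4: u=-2.94467 w=2.48106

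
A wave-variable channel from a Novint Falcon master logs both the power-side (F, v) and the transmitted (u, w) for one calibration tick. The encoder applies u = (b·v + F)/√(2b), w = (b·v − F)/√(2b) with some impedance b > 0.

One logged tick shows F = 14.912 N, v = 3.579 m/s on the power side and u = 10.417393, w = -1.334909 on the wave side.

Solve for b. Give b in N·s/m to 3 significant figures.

u + w = 9.082484;  u + w = √(2b)·v, so √(2b) = 9.082484/3.579 = 2.537716.
b = (√(2b))²/2 = 6.440000/2 = 3.220000.
(Check via u − w = 2F/√(2b): u − w = 11.752302, 2F/√(2b) = 11.752302.)

b = 3.22 N·s/m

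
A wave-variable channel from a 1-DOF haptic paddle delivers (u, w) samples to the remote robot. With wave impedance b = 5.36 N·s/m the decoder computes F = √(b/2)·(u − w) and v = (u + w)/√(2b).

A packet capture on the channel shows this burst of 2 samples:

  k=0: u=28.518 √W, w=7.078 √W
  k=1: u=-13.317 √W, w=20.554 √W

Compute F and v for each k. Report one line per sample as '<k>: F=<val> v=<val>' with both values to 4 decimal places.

k=0: u−w=21.4400, u+w=35.5960; √(b/2)=1.6371, √(2b)=3.2741; F=1.6371×21.44=35.0988, v=35.5960/3.2741=10.8719
k=1: u−w=-33.8710, u+w=7.2370; √(b/2)=1.6371, √(2b)=3.2741; F=1.6371×(-33.871)=-55.4492, v=7.2370/3.2741=2.2104

0: F=35.0988 v=10.8719
1: F=-55.4492 v=2.2104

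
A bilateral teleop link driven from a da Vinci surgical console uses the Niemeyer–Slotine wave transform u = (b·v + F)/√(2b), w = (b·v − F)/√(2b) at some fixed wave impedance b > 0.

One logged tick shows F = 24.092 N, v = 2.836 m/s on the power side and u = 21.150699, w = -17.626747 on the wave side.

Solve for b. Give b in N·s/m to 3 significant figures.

b = 0.772 N·s/m

u + w = 3.523952;  u + w = √(2b)·v, so √(2b) = 3.523952/2.836 = 1.242578.
b = (√(2b))²/2 = 1.544001/2 = 0.772000.
(Check via u − w = 2F/√(2b): u − w = 38.777446, 2F/√(2b) = 38.777436.)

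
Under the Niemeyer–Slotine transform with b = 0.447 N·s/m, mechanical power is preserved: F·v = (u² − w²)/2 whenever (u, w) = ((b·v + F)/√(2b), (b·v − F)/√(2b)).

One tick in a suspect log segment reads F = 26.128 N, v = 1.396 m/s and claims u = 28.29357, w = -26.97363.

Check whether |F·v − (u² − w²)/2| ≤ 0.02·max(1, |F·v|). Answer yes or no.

F·v = 26.128×1.396 = 36.4747 W.
(u² − w²)/2 = (800.5261 − 727.5767)/2 = 36.4747 W.
|Δ| = 0.0000;  2% of max(1, |F·v|) = 0.7295.

yes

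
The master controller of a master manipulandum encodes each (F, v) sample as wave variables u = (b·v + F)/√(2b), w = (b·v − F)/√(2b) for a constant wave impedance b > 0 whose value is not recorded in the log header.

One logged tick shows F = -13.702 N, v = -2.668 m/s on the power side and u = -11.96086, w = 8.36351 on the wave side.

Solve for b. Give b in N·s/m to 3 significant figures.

u + w = -3.59735;  u + w = √(2b)·v, so √(2b) = -3.59735/(-2.668) = 1.34833.
b = (√(2b))²/2 = 1.81800/2 = 0.90900.
(Check via u − w = 2F/√(2b): u − w = -20.32437, 2F/√(2b) = -20.32437.)

b = 0.909 N·s/m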